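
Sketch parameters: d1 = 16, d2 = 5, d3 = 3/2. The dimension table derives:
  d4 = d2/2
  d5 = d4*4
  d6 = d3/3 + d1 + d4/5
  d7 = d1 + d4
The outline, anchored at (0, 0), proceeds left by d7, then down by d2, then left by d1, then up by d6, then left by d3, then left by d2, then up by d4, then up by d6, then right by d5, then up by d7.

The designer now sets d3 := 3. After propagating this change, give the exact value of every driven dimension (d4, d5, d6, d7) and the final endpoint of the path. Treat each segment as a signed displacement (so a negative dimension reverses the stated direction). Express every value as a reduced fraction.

Apply edit: d3 := 3
  d4 = d2/2 = 5/2
  d5 = d4*4 = 10
  d6 = d3/3 + d1 + d4/5 = 35/2
  d7 = d1 + d4 = 37/2
Walk from origin (0, 0):
  seg 1: left by d7 = 37/2 → (-37/2, 0)
  seg 2: down by d2 = 5 → (-37/2, -5)
  seg 3: left by d1 = 16 → (-69/2, -5)
  seg 4: up by d6 = 35/2 → (-69/2, 25/2)
  seg 5: left by d3 = 3 → (-75/2, 25/2)
  seg 6: left by d2 = 5 → (-85/2, 25/2)
  seg 7: up by d4 = 5/2 → (-85/2, 15)
  seg 8: up by d6 = 35/2 → (-85/2, 65/2)
  seg 9: right by d5 = 10 → (-65/2, 65/2)
  seg 10: up by d7 = 37/2 → (-65/2, 51)

d4 = 5/2
d5 = 10
d6 = 35/2
d7 = 37/2
endpoint = (-65/2, 51)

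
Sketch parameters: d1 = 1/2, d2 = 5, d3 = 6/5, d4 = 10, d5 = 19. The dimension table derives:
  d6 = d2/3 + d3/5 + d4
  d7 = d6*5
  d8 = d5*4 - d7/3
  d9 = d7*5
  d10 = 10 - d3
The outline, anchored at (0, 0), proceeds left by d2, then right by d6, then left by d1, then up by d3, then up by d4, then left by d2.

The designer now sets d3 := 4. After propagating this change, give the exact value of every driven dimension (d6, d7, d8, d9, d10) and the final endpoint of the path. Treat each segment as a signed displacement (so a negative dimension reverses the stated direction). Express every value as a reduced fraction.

Apply edit: d3 := 4
  d6 = d2/3 + d3/5 + d4 = 187/15
  d7 = d6*5 = 187/3
  d8 = d5*4 - d7/3 = 497/9
  d9 = d7*5 = 935/3
  d10 = 10 - d3 = 6
Walk from origin (0, 0):
  seg 1: left by d2 = 5 → (-5, 0)
  seg 2: right by d6 = 187/15 → (112/15, 0)
  seg 3: left by d1 = 1/2 → (209/30, 0)
  seg 4: up by d3 = 4 → (209/30, 4)
  seg 5: up by d4 = 10 → (209/30, 14)
  seg 6: left by d2 = 5 → (59/30, 14)

d6 = 187/15
d7 = 187/3
d8 = 497/9
d9 = 935/3
d10 = 6
endpoint = (59/30, 14)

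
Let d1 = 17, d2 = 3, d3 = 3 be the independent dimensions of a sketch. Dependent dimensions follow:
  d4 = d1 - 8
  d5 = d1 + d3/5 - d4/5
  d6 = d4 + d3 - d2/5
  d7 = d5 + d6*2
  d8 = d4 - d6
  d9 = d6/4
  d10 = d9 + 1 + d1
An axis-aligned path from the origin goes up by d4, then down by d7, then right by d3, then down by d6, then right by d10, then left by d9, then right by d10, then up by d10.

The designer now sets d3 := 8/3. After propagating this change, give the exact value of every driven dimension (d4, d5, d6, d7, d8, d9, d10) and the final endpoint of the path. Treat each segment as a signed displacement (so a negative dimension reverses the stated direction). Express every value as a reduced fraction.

Apply edit: d3 := 8/3
  d4 = d1 - 8 = 9
  d5 = d1 + d3/5 - d4/5 = 236/15
  d6 = d4 + d3 - d2/5 = 166/15
  d7 = d5 + d6*2 = 568/15
  d8 = d4 - d6 = -31/15
  d9 = d6/4 = 83/30
  d10 = d9 + 1 + d1 = 623/30
Walk from origin (0, 0):
  seg 1: up by d4 = 9 → (0, 9)
  seg 2: down by d7 = 568/15 → (0, -433/15)
  seg 3: right by d3 = 8/3 → (8/3, -433/15)
  seg 4: down by d6 = 166/15 → (8/3, -599/15)
  seg 5: right by d10 = 623/30 → (703/30, -599/15)
  seg 6: left by d9 = 83/30 → (62/3, -599/15)
  seg 7: right by d10 = 623/30 → (1243/30, -599/15)
  seg 8: up by d10 = 623/30 → (1243/30, -115/6)

d4 = 9
d5 = 236/15
d6 = 166/15
d7 = 568/15
d8 = -31/15
d9 = 83/30
d10 = 623/30
endpoint = (1243/30, -115/6)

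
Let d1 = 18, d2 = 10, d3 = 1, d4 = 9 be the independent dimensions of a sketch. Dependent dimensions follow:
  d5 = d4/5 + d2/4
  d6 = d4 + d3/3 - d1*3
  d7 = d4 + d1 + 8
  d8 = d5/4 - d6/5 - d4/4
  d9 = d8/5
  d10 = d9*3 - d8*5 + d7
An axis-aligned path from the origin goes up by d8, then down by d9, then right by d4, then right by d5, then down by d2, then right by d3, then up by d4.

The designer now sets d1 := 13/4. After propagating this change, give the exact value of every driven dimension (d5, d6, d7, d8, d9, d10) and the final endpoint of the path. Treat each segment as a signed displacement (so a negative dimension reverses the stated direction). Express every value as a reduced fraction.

d5 = 43/10
d6 = -5/12
d7 = 81/4
d8 = -131/120
d9 = -131/600
d10 = 1879/75
endpoint = (143/10, -281/150)

Apply edit: d1 := 13/4
  d5 = d4/5 + d2/4 = 43/10
  d6 = d4 + d3/3 - d1*3 = -5/12
  d7 = d4 + d1 + 8 = 81/4
  d8 = d5/4 - d6/5 - d4/4 = -131/120
  d9 = d8/5 = -131/600
  d10 = d9*3 - d8*5 + d7 = 1879/75
Walk from origin (0, 0):
  seg 1: up by d8 = -131/120 → (0, -131/120)
  seg 2: down by d9 = -131/600 → (0, -131/150)
  seg 3: right by d4 = 9 → (9, -131/150)
  seg 4: right by d5 = 43/10 → (133/10, -131/150)
  seg 5: down by d2 = 10 → (133/10, -1631/150)
  seg 6: right by d3 = 1 → (143/10, -1631/150)
  seg 7: up by d4 = 9 → (143/10, -281/150)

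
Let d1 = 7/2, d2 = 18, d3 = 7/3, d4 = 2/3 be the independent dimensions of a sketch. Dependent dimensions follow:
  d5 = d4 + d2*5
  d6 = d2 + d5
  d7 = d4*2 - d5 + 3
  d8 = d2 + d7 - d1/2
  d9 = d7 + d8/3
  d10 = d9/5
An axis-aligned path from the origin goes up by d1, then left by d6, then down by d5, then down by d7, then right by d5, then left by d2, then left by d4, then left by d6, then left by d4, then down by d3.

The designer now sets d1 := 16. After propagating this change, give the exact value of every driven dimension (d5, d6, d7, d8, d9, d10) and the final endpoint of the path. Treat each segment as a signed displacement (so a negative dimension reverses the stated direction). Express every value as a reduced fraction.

d5 = 272/3
d6 = 326/3
d7 = -259/3
d8 = -229/3
d9 = -1006/9
d10 = -1006/45
endpoint = (-146, 28/3)

Apply edit: d1 := 16
  d5 = d4 + d2*5 = 272/3
  d6 = d2 + d5 = 326/3
  d7 = d4*2 - d5 + 3 = -259/3
  d8 = d2 + d7 - d1/2 = -229/3
  d9 = d7 + d8/3 = -1006/9
  d10 = d9/5 = -1006/45
Walk from origin (0, 0):
  seg 1: up by d1 = 16 → (0, 16)
  seg 2: left by d6 = 326/3 → (-326/3, 16)
  seg 3: down by d5 = 272/3 → (-326/3, -224/3)
  seg 4: down by d7 = -259/3 → (-326/3, 35/3)
  seg 5: right by d5 = 272/3 → (-18, 35/3)
  seg 6: left by d2 = 18 → (-36, 35/3)
  seg 7: left by d4 = 2/3 → (-110/3, 35/3)
  seg 8: left by d6 = 326/3 → (-436/3, 35/3)
  seg 9: left by d4 = 2/3 → (-146, 35/3)
  seg 10: down by d3 = 7/3 → (-146, 28/3)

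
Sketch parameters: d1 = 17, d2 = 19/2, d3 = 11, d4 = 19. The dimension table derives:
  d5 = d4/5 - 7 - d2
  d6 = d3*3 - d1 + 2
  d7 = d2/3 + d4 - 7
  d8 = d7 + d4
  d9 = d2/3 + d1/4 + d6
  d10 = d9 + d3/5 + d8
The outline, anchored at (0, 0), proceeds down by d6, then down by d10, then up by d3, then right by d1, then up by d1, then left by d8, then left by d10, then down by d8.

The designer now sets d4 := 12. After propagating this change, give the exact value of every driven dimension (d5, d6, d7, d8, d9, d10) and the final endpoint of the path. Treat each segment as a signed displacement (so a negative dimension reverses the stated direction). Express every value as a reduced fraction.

Apply edit: d4 := 12
  d5 = d4/5 - 7 - d2 = -141/10
  d6 = d3*3 - d1 + 2 = 18
  d7 = d2/3 + d4 - 7 = 49/6
  d8 = d7 + d4 = 121/6
  d9 = d2/3 + d1/4 + d6 = 305/12
  d10 = d9 + d3/5 + d8 = 2867/60
Walk from origin (0, 0):
  seg 1: down by d6 = 18 → (0, -18)
  seg 2: down by d10 = 2867/60 → (0, -3947/60)
  seg 3: up by d3 = 11 → (0, -3287/60)
  seg 4: right by d1 = 17 → (17, -3287/60)
  seg 5: up by d1 = 17 → (17, -2267/60)
  seg 6: left by d8 = 121/6 → (-19/6, -2267/60)
  seg 7: left by d10 = 2867/60 → (-1019/20, -2267/60)
  seg 8: down by d8 = 121/6 → (-1019/20, -1159/20)

d5 = -141/10
d6 = 18
d7 = 49/6
d8 = 121/6
d9 = 305/12
d10 = 2867/60
endpoint = (-1019/20, -1159/20)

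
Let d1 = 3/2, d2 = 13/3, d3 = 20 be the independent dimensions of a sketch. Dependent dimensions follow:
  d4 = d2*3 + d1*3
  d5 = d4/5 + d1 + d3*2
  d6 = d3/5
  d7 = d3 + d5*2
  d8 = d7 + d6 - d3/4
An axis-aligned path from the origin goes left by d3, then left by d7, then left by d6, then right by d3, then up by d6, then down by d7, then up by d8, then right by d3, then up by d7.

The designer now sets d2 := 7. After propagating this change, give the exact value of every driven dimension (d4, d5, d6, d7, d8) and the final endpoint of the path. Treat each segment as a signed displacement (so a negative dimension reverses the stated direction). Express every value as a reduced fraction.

d4 = 51/2
d5 = 233/5
d6 = 4
d7 = 566/5
d8 = 561/5
endpoint = (-486/5, 581/5)

Apply edit: d2 := 7
  d4 = d2*3 + d1*3 = 51/2
  d5 = d4/5 + d1 + d3*2 = 233/5
  d6 = d3/5 = 4
  d7 = d3 + d5*2 = 566/5
  d8 = d7 + d6 - d3/4 = 561/5
Walk from origin (0, 0):
  seg 1: left by d3 = 20 → (-20, 0)
  seg 2: left by d7 = 566/5 → (-666/5, 0)
  seg 3: left by d6 = 4 → (-686/5, 0)
  seg 4: right by d3 = 20 → (-586/5, 0)
  seg 5: up by d6 = 4 → (-586/5, 4)
  seg 6: down by d7 = 566/5 → (-586/5, -546/5)
  seg 7: up by d8 = 561/5 → (-586/5, 3)
  seg 8: right by d3 = 20 → (-486/5, 3)
  seg 9: up by d7 = 566/5 → (-486/5, 581/5)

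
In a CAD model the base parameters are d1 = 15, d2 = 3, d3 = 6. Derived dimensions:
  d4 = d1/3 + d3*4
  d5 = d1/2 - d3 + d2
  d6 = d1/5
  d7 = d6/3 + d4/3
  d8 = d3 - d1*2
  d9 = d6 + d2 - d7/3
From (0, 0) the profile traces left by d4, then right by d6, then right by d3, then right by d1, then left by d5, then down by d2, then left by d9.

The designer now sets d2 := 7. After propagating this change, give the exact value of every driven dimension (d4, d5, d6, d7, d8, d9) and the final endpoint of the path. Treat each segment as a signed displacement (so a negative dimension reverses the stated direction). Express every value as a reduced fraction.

Apply edit: d2 := 7
  d4 = d1/3 + d3*4 = 29
  d5 = d1/2 - d3 + d2 = 17/2
  d6 = d1/5 = 3
  d7 = d6/3 + d4/3 = 32/3
  d8 = d3 - d1*2 = -24
  d9 = d6 + d2 - d7/3 = 58/9
Walk from origin (0, 0):
  seg 1: left by d4 = 29 → (-29, 0)
  seg 2: right by d6 = 3 → (-26, 0)
  seg 3: right by d3 = 6 → (-20, 0)
  seg 4: right by d1 = 15 → (-5, 0)
  seg 5: left by d5 = 17/2 → (-27/2, 0)
  seg 6: down by d2 = 7 → (-27/2, -7)
  seg 7: left by d9 = 58/9 → (-359/18, -7)

d4 = 29
d5 = 17/2
d6 = 3
d7 = 32/3
d8 = -24
d9 = 58/9
endpoint = (-359/18, -7)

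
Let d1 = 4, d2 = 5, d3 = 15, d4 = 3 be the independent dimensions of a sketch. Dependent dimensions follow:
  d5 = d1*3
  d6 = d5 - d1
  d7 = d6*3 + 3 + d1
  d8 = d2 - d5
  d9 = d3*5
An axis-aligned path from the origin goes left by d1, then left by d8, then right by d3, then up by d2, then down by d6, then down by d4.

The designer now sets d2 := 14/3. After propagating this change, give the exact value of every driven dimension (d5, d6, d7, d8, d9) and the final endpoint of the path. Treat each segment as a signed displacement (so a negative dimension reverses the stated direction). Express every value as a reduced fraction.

Apply edit: d2 := 14/3
  d5 = d1*3 = 12
  d6 = d5 - d1 = 8
  d7 = d6*3 + 3 + d1 = 31
  d8 = d2 - d5 = -22/3
  d9 = d3*5 = 75
Walk from origin (0, 0):
  seg 1: left by d1 = 4 → (-4, 0)
  seg 2: left by d8 = -22/3 → (10/3, 0)
  seg 3: right by d3 = 15 → (55/3, 0)
  seg 4: up by d2 = 14/3 → (55/3, 14/3)
  seg 5: down by d6 = 8 → (55/3, -10/3)
  seg 6: down by d4 = 3 → (55/3, -19/3)

d5 = 12
d6 = 8
d7 = 31
d8 = -22/3
d9 = 75
endpoint = (55/3, -19/3)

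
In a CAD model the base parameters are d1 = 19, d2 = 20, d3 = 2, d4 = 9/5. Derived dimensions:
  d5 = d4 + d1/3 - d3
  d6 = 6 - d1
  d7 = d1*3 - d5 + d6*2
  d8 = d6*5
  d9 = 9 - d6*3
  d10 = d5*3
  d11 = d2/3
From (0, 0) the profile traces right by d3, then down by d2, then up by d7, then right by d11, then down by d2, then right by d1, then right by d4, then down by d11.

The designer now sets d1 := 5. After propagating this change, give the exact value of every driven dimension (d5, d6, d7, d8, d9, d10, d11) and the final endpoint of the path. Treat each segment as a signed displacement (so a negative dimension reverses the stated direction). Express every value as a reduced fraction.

d5 = 22/15
d6 = 1
d7 = 233/15
d8 = 5
d9 = 6
d10 = 22/5
d11 = 20/3
endpoint = (232/15, -467/15)

Apply edit: d1 := 5
  d5 = d4 + d1/3 - d3 = 22/15
  d6 = 6 - d1 = 1
  d7 = d1*3 - d5 + d6*2 = 233/15
  d8 = d6*5 = 5
  d9 = 9 - d6*3 = 6
  d10 = d5*3 = 22/5
  d11 = d2/3 = 20/3
Walk from origin (0, 0):
  seg 1: right by d3 = 2 → (2, 0)
  seg 2: down by d2 = 20 → (2, -20)
  seg 3: up by d7 = 233/15 → (2, -67/15)
  seg 4: right by d11 = 20/3 → (26/3, -67/15)
  seg 5: down by d2 = 20 → (26/3, -367/15)
  seg 6: right by d1 = 5 → (41/3, -367/15)
  seg 7: right by d4 = 9/5 → (232/15, -367/15)
  seg 8: down by d11 = 20/3 → (232/15, -467/15)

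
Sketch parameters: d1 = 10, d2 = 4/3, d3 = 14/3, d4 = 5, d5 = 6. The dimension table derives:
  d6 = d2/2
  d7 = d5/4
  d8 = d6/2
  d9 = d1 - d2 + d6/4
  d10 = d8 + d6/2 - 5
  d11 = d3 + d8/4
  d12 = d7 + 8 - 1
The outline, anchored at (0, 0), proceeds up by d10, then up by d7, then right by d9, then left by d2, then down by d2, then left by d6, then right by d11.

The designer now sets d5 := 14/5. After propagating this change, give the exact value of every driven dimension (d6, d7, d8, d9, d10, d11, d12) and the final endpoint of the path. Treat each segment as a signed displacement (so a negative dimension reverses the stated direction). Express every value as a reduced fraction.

d6 = 2/3
d7 = 7/10
d8 = 1/3
d9 = 53/6
d10 = -13/3
d11 = 19/4
d12 = 77/10
endpoint = (139/12, -149/30)

Apply edit: d5 := 14/5
  d6 = d2/2 = 2/3
  d7 = d5/4 = 7/10
  d8 = d6/2 = 1/3
  d9 = d1 - d2 + d6/4 = 53/6
  d10 = d8 + d6/2 - 5 = -13/3
  d11 = d3 + d8/4 = 19/4
  d12 = d7 + 8 - 1 = 77/10
Walk from origin (0, 0):
  seg 1: up by d10 = -13/3 → (0, -13/3)
  seg 2: up by d7 = 7/10 → (0, -109/30)
  seg 3: right by d9 = 53/6 → (53/6, -109/30)
  seg 4: left by d2 = 4/3 → (15/2, -109/30)
  seg 5: down by d2 = 4/3 → (15/2, -149/30)
  seg 6: left by d6 = 2/3 → (41/6, -149/30)
  seg 7: right by d11 = 19/4 → (139/12, -149/30)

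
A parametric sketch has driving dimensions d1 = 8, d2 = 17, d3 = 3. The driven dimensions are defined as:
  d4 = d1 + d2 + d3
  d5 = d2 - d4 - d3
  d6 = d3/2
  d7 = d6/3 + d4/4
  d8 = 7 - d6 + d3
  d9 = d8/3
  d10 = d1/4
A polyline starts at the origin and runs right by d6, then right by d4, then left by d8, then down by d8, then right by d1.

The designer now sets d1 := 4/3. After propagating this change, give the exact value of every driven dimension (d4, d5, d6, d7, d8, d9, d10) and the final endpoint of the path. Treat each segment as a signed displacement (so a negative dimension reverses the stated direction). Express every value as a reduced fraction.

Apply edit: d1 := 4/3
  d4 = d1 + d2 + d3 = 64/3
  d5 = d2 - d4 - d3 = -22/3
  d6 = d3/2 = 3/2
  d7 = d6/3 + d4/4 = 35/6
  d8 = 7 - d6 + d3 = 17/2
  d9 = d8/3 = 17/6
  d10 = d1/4 = 1/3
Walk from origin (0, 0):
  seg 1: right by d6 = 3/2 → (3/2, 0)
  seg 2: right by d4 = 64/3 → (137/6, 0)
  seg 3: left by d8 = 17/2 → (43/3, 0)
  seg 4: down by d8 = 17/2 → (43/3, -17/2)
  seg 5: right by d1 = 4/3 → (47/3, -17/2)

d4 = 64/3
d5 = -22/3
d6 = 3/2
d7 = 35/6
d8 = 17/2
d9 = 17/6
d10 = 1/3
endpoint = (47/3, -17/2)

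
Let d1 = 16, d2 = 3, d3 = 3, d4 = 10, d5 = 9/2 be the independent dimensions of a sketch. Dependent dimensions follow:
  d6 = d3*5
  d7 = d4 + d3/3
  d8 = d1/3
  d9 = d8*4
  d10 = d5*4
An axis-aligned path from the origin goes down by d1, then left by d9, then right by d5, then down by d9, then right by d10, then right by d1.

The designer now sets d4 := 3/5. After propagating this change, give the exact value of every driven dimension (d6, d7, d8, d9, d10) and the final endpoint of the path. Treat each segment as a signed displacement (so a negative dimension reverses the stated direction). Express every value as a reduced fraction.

d6 = 15
d7 = 8/5
d8 = 16/3
d9 = 64/3
d10 = 18
endpoint = (103/6, -112/3)

Apply edit: d4 := 3/5
  d6 = d3*5 = 15
  d7 = d4 + d3/3 = 8/5
  d8 = d1/3 = 16/3
  d9 = d8*4 = 64/3
  d10 = d5*4 = 18
Walk from origin (0, 0):
  seg 1: down by d1 = 16 → (0, -16)
  seg 2: left by d9 = 64/3 → (-64/3, -16)
  seg 3: right by d5 = 9/2 → (-101/6, -16)
  seg 4: down by d9 = 64/3 → (-101/6, -112/3)
  seg 5: right by d10 = 18 → (7/6, -112/3)
  seg 6: right by d1 = 16 → (103/6, -112/3)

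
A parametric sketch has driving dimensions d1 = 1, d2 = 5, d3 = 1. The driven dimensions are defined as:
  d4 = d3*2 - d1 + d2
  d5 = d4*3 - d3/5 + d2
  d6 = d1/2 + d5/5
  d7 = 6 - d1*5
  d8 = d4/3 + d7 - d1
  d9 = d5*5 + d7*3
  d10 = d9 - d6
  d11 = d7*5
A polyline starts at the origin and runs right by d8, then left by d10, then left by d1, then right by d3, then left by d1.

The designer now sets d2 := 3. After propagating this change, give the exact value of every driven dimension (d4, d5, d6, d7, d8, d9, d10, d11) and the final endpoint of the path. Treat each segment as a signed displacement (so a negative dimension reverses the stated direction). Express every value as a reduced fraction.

Apply edit: d2 := 3
  d4 = d3*2 - d1 + d2 = 4
  d5 = d4*3 - d3/5 + d2 = 74/5
  d6 = d1/2 + d5/5 = 173/50
  d7 = 6 - d1*5 = 1
  d8 = d4/3 + d7 - d1 = 4/3
  d9 = d5*5 + d7*3 = 77
  d10 = d9 - d6 = 3677/50
  d11 = d7*5 = 5
Walk from origin (0, 0):
  seg 1: right by d8 = 4/3 → (4/3, 0)
  seg 2: left by d10 = 3677/50 → (-10831/150, 0)
  seg 3: left by d1 = 1 → (-10981/150, 0)
  seg 4: right by d3 = 1 → (-10831/150, 0)
  seg 5: left by d1 = 1 → (-10981/150, 0)

d4 = 4
d5 = 74/5
d6 = 173/50
d7 = 1
d8 = 4/3
d9 = 77
d10 = 3677/50
d11 = 5
endpoint = (-10981/150, 0)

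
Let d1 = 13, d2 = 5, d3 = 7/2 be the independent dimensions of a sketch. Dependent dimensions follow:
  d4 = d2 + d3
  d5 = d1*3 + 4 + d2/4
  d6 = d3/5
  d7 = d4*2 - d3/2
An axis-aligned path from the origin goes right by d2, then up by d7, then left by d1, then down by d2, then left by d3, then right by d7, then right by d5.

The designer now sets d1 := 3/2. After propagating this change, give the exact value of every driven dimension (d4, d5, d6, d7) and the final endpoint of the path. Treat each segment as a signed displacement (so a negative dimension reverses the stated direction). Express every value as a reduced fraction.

d4 = 17/2
d5 = 39/4
d6 = 7/10
d7 = 61/4
endpoint = (25, 41/4)

Apply edit: d1 := 3/2
  d4 = d2 + d3 = 17/2
  d5 = d1*3 + 4 + d2/4 = 39/4
  d6 = d3/5 = 7/10
  d7 = d4*2 - d3/2 = 61/4
Walk from origin (0, 0):
  seg 1: right by d2 = 5 → (5, 0)
  seg 2: up by d7 = 61/4 → (5, 61/4)
  seg 3: left by d1 = 3/2 → (7/2, 61/4)
  seg 4: down by d2 = 5 → (7/2, 41/4)
  seg 5: left by d3 = 7/2 → (0, 41/4)
  seg 6: right by d7 = 61/4 → (61/4, 41/4)
  seg 7: right by d5 = 39/4 → (25, 41/4)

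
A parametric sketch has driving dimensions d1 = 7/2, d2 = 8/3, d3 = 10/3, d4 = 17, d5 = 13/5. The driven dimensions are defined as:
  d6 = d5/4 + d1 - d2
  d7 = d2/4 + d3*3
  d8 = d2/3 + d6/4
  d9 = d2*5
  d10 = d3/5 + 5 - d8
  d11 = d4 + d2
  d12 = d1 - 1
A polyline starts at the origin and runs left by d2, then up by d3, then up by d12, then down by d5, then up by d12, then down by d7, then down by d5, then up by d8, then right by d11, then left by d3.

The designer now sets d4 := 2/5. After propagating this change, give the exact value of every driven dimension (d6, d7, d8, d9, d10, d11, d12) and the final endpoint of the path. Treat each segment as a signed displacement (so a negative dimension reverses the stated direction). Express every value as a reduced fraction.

Apply edit: d4 := 2/5
  d6 = d5/4 + d1 - d2 = 89/60
  d7 = d2/4 + d3*3 = 32/3
  d8 = d2/3 + d6/4 = 907/720
  d9 = d2*5 = 40/3
  d10 = d3/5 + 5 - d8 = 3173/720
  d11 = d4 + d2 = 46/15
  d12 = d1 - 1 = 5/2
Walk from origin (0, 0):
  seg 1: left by d2 = 8/3 → (-8/3, 0)
  seg 2: up by d3 = 10/3 → (-8/3, 10/3)
  seg 3: up by d12 = 5/2 → (-8/3, 35/6)
  seg 4: down by d5 = 13/5 → (-8/3, 97/30)
  seg 5: up by d12 = 5/2 → (-8/3, 86/15)
  seg 6: down by d7 = 32/3 → (-8/3, -74/15)
  seg 7: down by d5 = 13/5 → (-8/3, -113/15)
  seg 8: up by d8 = 907/720 → (-8/3, -4517/720)
  seg 9: right by d11 = 46/15 → (2/5, -4517/720)
  seg 10: left by d3 = 10/3 → (-44/15, -4517/720)

d6 = 89/60
d7 = 32/3
d8 = 907/720
d9 = 40/3
d10 = 3173/720
d11 = 46/15
d12 = 5/2
endpoint = (-44/15, -4517/720)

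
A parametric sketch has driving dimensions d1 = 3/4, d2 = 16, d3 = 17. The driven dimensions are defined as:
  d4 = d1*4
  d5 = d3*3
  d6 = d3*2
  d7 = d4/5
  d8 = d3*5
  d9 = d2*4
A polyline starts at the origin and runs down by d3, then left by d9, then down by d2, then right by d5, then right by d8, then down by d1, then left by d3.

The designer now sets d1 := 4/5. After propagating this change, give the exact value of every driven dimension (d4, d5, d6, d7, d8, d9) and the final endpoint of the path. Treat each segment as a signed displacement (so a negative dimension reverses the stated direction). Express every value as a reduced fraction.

d4 = 16/5
d5 = 51
d6 = 34
d7 = 16/25
d8 = 85
d9 = 64
endpoint = (55, -169/5)

Apply edit: d1 := 4/5
  d4 = d1*4 = 16/5
  d5 = d3*3 = 51
  d6 = d3*2 = 34
  d7 = d4/5 = 16/25
  d8 = d3*5 = 85
  d9 = d2*4 = 64
Walk from origin (0, 0):
  seg 1: down by d3 = 17 → (0, -17)
  seg 2: left by d9 = 64 → (-64, -17)
  seg 3: down by d2 = 16 → (-64, -33)
  seg 4: right by d5 = 51 → (-13, -33)
  seg 5: right by d8 = 85 → (72, -33)
  seg 6: down by d1 = 4/5 → (72, -169/5)
  seg 7: left by d3 = 17 → (55, -169/5)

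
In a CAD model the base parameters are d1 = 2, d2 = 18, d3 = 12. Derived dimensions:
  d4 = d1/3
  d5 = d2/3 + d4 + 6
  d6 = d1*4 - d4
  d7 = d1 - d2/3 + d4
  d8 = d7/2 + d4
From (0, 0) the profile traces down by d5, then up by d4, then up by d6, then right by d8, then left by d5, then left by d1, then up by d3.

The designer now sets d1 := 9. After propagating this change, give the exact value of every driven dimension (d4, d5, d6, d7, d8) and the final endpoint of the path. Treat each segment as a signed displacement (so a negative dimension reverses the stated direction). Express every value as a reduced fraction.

d4 = 3
d5 = 15
d6 = 33
d7 = 6
d8 = 6
endpoint = (-18, 33)

Apply edit: d1 := 9
  d4 = d1/3 = 3
  d5 = d2/3 + d4 + 6 = 15
  d6 = d1*4 - d4 = 33
  d7 = d1 - d2/3 + d4 = 6
  d8 = d7/2 + d4 = 6
Walk from origin (0, 0):
  seg 1: down by d5 = 15 → (0, -15)
  seg 2: up by d4 = 3 → (0, -12)
  seg 3: up by d6 = 33 → (0, 21)
  seg 4: right by d8 = 6 → (6, 21)
  seg 5: left by d5 = 15 → (-9, 21)
  seg 6: left by d1 = 9 → (-18, 21)
  seg 7: up by d3 = 12 → (-18, 33)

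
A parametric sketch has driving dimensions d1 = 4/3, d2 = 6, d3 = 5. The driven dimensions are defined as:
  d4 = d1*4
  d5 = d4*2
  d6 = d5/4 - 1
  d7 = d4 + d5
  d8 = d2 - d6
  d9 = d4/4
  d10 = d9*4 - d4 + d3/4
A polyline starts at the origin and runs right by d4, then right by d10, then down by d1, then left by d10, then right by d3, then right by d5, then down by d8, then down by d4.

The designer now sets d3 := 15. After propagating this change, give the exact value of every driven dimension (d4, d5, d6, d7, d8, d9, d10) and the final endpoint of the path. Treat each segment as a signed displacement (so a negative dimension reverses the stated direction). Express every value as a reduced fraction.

d4 = 16/3
d5 = 32/3
d6 = 5/3
d7 = 16
d8 = 13/3
d9 = 4/3
d10 = 15/4
endpoint = (31, -11)

Apply edit: d3 := 15
  d4 = d1*4 = 16/3
  d5 = d4*2 = 32/3
  d6 = d5/4 - 1 = 5/3
  d7 = d4 + d5 = 16
  d8 = d2 - d6 = 13/3
  d9 = d4/4 = 4/3
  d10 = d9*4 - d4 + d3/4 = 15/4
Walk from origin (0, 0):
  seg 1: right by d4 = 16/3 → (16/3, 0)
  seg 2: right by d10 = 15/4 → (109/12, 0)
  seg 3: down by d1 = 4/3 → (109/12, -4/3)
  seg 4: left by d10 = 15/4 → (16/3, -4/3)
  seg 5: right by d3 = 15 → (61/3, -4/3)
  seg 6: right by d5 = 32/3 → (31, -4/3)
  seg 7: down by d8 = 13/3 → (31, -17/3)
  seg 8: down by d4 = 16/3 → (31, -11)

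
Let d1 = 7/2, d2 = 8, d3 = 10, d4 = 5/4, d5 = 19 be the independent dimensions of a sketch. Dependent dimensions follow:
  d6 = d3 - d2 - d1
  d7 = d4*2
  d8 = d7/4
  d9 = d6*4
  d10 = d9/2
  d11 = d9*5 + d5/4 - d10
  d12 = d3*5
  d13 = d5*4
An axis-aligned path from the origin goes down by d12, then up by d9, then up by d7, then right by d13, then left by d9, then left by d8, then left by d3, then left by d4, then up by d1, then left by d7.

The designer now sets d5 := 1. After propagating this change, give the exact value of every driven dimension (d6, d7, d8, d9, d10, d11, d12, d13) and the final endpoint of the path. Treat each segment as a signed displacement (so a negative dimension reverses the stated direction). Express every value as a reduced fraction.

Apply edit: d5 := 1
  d6 = d3 - d2 - d1 = -3/2
  d7 = d4*2 = 5/2
  d8 = d7/4 = 5/8
  d9 = d6*4 = -6
  d10 = d9/2 = -3
  d11 = d9*5 + d5/4 - d10 = -107/4
  d12 = d3*5 = 50
  d13 = d5*4 = 4
Walk from origin (0, 0):
  seg 1: down by d12 = 50 → (0, -50)
  seg 2: up by d9 = -6 → (0, -56)
  seg 3: up by d7 = 5/2 → (0, -107/2)
  seg 4: right by d13 = 4 → (4, -107/2)
  seg 5: left by d9 = -6 → (10, -107/2)
  seg 6: left by d8 = 5/8 → (75/8, -107/2)
  seg 7: left by d3 = 10 → (-5/8, -107/2)
  seg 8: left by d4 = 5/4 → (-15/8, -107/2)
  seg 9: up by d1 = 7/2 → (-15/8, -50)
  seg 10: left by d7 = 5/2 → (-35/8, -50)

d6 = -3/2
d7 = 5/2
d8 = 5/8
d9 = -6
d10 = -3
d11 = -107/4
d12 = 50
d13 = 4
endpoint = (-35/8, -50)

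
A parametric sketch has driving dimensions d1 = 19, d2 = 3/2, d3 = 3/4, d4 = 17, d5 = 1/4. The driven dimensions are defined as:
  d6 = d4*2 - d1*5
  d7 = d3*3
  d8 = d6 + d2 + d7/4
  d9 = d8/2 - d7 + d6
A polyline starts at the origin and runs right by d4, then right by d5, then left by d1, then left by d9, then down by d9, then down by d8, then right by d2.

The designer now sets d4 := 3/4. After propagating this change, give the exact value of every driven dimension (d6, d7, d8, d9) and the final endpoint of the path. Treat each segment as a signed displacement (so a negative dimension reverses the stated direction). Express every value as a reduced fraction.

Apply edit: d4 := 3/4
  d6 = d4*2 - d1*5 = -187/2
  d7 = d3*3 = 9/4
  d8 = d6 + d2 + d7/4 = -1463/16
  d9 = d8/2 - d7 + d6 = -4527/32
Walk from origin (0, 0):
  seg 1: right by d4 = 3/4 → (3/4, 0)
  seg 2: right by d5 = 1/4 → (1, 0)
  seg 3: left by d1 = 19 → (-18, 0)
  seg 4: left by d9 = -4527/32 → (3951/32, 0)
  seg 5: down by d9 = -4527/32 → (3951/32, 4527/32)
  seg 6: down by d8 = -1463/16 → (3951/32, 7453/32)
  seg 7: right by d2 = 3/2 → (3999/32, 7453/32)

d6 = -187/2
d7 = 9/4
d8 = -1463/16
d9 = -4527/32
endpoint = (3999/32, 7453/32)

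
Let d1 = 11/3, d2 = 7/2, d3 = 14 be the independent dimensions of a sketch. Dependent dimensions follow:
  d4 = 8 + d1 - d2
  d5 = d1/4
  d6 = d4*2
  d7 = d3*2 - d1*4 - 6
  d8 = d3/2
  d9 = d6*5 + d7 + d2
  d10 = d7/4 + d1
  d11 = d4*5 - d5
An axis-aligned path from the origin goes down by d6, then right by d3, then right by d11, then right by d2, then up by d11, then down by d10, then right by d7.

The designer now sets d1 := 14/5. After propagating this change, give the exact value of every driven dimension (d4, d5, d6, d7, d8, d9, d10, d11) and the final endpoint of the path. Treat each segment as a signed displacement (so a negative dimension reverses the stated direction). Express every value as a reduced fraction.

d4 = 73/10
d5 = 7/10
d6 = 73/5
d7 = 54/5
d8 = 7
d9 = 873/10
d10 = 11/2
d11 = 179/5
endpoint = (641/10, 157/10)

Apply edit: d1 := 14/5
  d4 = 8 + d1 - d2 = 73/10
  d5 = d1/4 = 7/10
  d6 = d4*2 = 73/5
  d7 = d3*2 - d1*4 - 6 = 54/5
  d8 = d3/2 = 7
  d9 = d6*5 + d7 + d2 = 873/10
  d10 = d7/4 + d1 = 11/2
  d11 = d4*5 - d5 = 179/5
Walk from origin (0, 0):
  seg 1: down by d6 = 73/5 → (0, -73/5)
  seg 2: right by d3 = 14 → (14, -73/5)
  seg 3: right by d11 = 179/5 → (249/5, -73/5)
  seg 4: right by d2 = 7/2 → (533/10, -73/5)
  seg 5: up by d11 = 179/5 → (533/10, 106/5)
  seg 6: down by d10 = 11/2 → (533/10, 157/10)
  seg 7: right by d7 = 54/5 → (641/10, 157/10)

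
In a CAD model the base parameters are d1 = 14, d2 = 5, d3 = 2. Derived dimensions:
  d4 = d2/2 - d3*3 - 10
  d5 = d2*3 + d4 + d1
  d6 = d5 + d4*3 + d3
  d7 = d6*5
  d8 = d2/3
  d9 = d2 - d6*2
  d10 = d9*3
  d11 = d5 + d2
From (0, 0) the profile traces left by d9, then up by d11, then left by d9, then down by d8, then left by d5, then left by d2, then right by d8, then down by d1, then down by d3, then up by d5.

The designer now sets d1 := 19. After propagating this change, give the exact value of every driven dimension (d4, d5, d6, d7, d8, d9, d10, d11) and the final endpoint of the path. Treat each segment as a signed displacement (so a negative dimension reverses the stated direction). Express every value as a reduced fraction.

Apply edit: d1 := 19
  d4 = d2/2 - d3*3 - 10 = -27/2
  d5 = d2*3 + d4 + d1 = 41/2
  d6 = d5 + d4*3 + d3 = -18
  d7 = d6*5 = -90
  d8 = d2/3 = 5/3
  d9 = d2 - d6*2 = 41
  d10 = d9*3 = 123
  d11 = d5 + d2 = 51/2
Walk from origin (0, 0):
  seg 1: left by d9 = 41 → (-41, 0)
  seg 2: up by d11 = 51/2 → (-41, 51/2)
  seg 3: left by d9 = 41 → (-82, 51/2)
  seg 4: down by d8 = 5/3 → (-82, 143/6)
  seg 5: left by d5 = 41/2 → (-205/2, 143/6)
  seg 6: left by d2 = 5 → (-215/2, 143/6)
  seg 7: right by d8 = 5/3 → (-635/6, 143/6)
  seg 8: down by d1 = 19 → (-635/6, 29/6)
  seg 9: down by d3 = 2 → (-635/6, 17/6)
  seg 10: up by d5 = 41/2 → (-635/6, 70/3)

d4 = -27/2
d5 = 41/2
d6 = -18
d7 = -90
d8 = 5/3
d9 = 41
d10 = 123
d11 = 51/2
endpoint = (-635/6, 70/3)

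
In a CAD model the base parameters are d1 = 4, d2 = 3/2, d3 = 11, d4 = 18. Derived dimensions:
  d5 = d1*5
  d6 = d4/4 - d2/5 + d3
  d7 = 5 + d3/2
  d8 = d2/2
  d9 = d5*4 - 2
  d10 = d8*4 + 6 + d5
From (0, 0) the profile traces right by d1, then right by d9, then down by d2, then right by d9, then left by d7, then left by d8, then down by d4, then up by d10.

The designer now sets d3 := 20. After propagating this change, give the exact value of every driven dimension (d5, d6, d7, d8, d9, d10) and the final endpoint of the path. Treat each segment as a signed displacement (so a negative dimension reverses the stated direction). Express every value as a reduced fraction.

Apply edit: d3 := 20
  d5 = d1*5 = 20
  d6 = d4/4 - d2/5 + d3 = 121/5
  d7 = 5 + d3/2 = 15
  d8 = d2/2 = 3/4
  d9 = d5*4 - 2 = 78
  d10 = d8*4 + 6 + d5 = 29
Walk from origin (0, 0):
  seg 1: right by d1 = 4 → (4, 0)
  seg 2: right by d9 = 78 → (82, 0)
  seg 3: down by d2 = 3/2 → (82, -3/2)
  seg 4: right by d9 = 78 → (160, -3/2)
  seg 5: left by d7 = 15 → (145, -3/2)
  seg 6: left by d8 = 3/4 → (577/4, -3/2)
  seg 7: down by d4 = 18 → (577/4, -39/2)
  seg 8: up by d10 = 29 → (577/4, 19/2)

d5 = 20
d6 = 121/5
d7 = 15
d8 = 3/4
d9 = 78
d10 = 29
endpoint = (577/4, 19/2)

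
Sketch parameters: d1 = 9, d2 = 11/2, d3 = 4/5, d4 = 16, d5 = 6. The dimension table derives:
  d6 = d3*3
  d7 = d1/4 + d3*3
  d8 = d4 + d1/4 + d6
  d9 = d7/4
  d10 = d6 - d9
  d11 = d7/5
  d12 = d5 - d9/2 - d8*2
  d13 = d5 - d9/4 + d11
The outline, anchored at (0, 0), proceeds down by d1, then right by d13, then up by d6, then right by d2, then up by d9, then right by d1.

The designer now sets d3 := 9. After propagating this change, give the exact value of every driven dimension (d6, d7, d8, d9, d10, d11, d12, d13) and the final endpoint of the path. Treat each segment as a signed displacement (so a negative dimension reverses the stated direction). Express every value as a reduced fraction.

d6 = 27
d7 = 117/4
d8 = 181/4
d9 = 117/16
d10 = 315/16
d11 = 117/20
d12 = -2821/32
d13 = 3207/320
endpoint = (7847/320, 405/16)

Apply edit: d3 := 9
  d6 = d3*3 = 27
  d7 = d1/4 + d3*3 = 117/4
  d8 = d4 + d1/4 + d6 = 181/4
  d9 = d7/4 = 117/16
  d10 = d6 - d9 = 315/16
  d11 = d7/5 = 117/20
  d12 = d5 - d9/2 - d8*2 = -2821/32
  d13 = d5 - d9/4 + d11 = 3207/320
Walk from origin (0, 0):
  seg 1: down by d1 = 9 → (0, -9)
  seg 2: right by d13 = 3207/320 → (3207/320, -9)
  seg 3: up by d6 = 27 → (3207/320, 18)
  seg 4: right by d2 = 11/2 → (4967/320, 18)
  seg 5: up by d9 = 117/16 → (4967/320, 405/16)
  seg 6: right by d1 = 9 → (7847/320, 405/16)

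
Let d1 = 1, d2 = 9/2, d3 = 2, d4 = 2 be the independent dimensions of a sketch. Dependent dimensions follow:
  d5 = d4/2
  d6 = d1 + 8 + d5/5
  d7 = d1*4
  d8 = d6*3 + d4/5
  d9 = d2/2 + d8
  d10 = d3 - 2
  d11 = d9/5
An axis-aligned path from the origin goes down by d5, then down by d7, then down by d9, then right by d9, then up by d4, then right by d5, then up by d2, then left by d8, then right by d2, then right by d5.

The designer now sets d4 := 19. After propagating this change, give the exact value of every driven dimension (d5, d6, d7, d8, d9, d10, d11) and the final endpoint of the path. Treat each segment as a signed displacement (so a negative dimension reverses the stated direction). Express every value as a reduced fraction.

Apply edit: d4 := 19
  d5 = d4/2 = 19/2
  d6 = d1 + 8 + d5/5 = 109/10
  d7 = d1*4 = 4
  d8 = d6*3 + d4/5 = 73/2
  d9 = d2/2 + d8 = 155/4
  d10 = d3 - 2 = 0
  d11 = d9/5 = 31/4
Walk from origin (0, 0):
  seg 1: down by d5 = 19/2 → (0, -19/2)
  seg 2: down by d7 = 4 → (0, -27/2)
  seg 3: down by d9 = 155/4 → (0, -209/4)
  seg 4: right by d9 = 155/4 → (155/4, -209/4)
  seg 5: up by d4 = 19 → (155/4, -133/4)
  seg 6: right by d5 = 19/2 → (193/4, -133/4)
  seg 7: up by d2 = 9/2 → (193/4, -115/4)
  seg 8: left by d8 = 73/2 → (47/4, -115/4)
  seg 9: right by d2 = 9/2 → (65/4, -115/4)
  seg 10: right by d5 = 19/2 → (103/4, -115/4)

d5 = 19/2
d6 = 109/10
d7 = 4
d8 = 73/2
d9 = 155/4
d10 = 0
d11 = 31/4
endpoint = (103/4, -115/4)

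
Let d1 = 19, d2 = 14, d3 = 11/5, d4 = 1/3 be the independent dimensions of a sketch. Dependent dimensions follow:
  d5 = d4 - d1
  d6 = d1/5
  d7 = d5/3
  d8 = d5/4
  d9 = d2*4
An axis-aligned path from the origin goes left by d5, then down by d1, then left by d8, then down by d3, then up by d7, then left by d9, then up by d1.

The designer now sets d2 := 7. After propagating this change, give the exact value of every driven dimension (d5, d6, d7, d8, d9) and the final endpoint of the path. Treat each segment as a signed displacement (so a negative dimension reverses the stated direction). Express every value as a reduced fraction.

Apply edit: d2 := 7
  d5 = d4 - d1 = -56/3
  d6 = d1/5 = 19/5
  d7 = d5/3 = -56/9
  d8 = d5/4 = -14/3
  d9 = d2*4 = 28
Walk from origin (0, 0):
  seg 1: left by d5 = -56/3 → (56/3, 0)
  seg 2: down by d1 = 19 → (56/3, -19)
  seg 3: left by d8 = -14/3 → (70/3, -19)
  seg 4: down by d3 = 11/5 → (70/3, -106/5)
  seg 5: up by d7 = -56/9 → (70/3, -1234/45)
  seg 6: left by d9 = 28 → (-14/3, -1234/45)
  seg 7: up by d1 = 19 → (-14/3, -379/45)

d5 = -56/3
d6 = 19/5
d7 = -56/9
d8 = -14/3
d9 = 28
endpoint = (-14/3, -379/45)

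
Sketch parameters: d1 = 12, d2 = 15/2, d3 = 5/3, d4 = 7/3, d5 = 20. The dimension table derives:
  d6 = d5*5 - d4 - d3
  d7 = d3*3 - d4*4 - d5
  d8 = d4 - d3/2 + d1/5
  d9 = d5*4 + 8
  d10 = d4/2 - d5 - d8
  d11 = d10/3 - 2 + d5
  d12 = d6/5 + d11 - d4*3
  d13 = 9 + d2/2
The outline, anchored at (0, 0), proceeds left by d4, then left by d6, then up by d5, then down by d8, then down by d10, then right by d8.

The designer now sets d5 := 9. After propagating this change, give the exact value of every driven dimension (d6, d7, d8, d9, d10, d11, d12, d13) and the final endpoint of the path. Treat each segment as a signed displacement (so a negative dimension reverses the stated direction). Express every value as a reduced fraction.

Apply edit: d5 := 9
  d6 = d5*5 - d4 - d3 = 41
  d7 = d3*3 - d4*4 - d5 = -40/3
  d8 = d4 - d3/2 + d1/5 = 39/10
  d9 = d5*4 + 8 = 44
  d10 = d4/2 - d5 - d8 = -176/15
  d11 = d10/3 - 2 + d5 = 139/45
  d12 = d6/5 + d11 - d4*3 = 193/45
  d13 = 9 + d2/2 = 51/4
Walk from origin (0, 0):
  seg 1: left by d4 = 7/3 → (-7/3, 0)
  seg 2: left by d6 = 41 → (-130/3, 0)
  seg 3: up by d5 = 9 → (-130/3, 9)
  seg 4: down by d8 = 39/10 → (-130/3, 51/10)
  seg 5: down by d10 = -176/15 → (-130/3, 101/6)
  seg 6: right by d8 = 39/10 → (-1183/30, 101/6)

d6 = 41
d7 = -40/3
d8 = 39/10
d9 = 44
d10 = -176/15
d11 = 139/45
d12 = 193/45
d13 = 51/4
endpoint = (-1183/30, 101/6)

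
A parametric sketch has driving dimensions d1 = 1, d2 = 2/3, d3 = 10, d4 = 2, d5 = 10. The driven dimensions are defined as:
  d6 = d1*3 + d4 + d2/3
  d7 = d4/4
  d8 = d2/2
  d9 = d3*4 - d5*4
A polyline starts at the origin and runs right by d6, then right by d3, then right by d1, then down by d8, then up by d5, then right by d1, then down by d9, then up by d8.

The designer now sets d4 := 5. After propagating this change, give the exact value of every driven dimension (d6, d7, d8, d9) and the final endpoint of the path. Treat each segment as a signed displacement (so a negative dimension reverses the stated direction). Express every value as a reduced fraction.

Apply edit: d4 := 5
  d6 = d1*3 + d4 + d2/3 = 74/9
  d7 = d4/4 = 5/4
  d8 = d2/2 = 1/3
  d9 = d3*4 - d5*4 = 0
Walk from origin (0, 0):
  seg 1: right by d6 = 74/9 → (74/9, 0)
  seg 2: right by d3 = 10 → (164/9, 0)
  seg 3: right by d1 = 1 → (173/9, 0)
  seg 4: down by d8 = 1/3 → (173/9, -1/3)
  seg 5: up by d5 = 10 → (173/9, 29/3)
  seg 6: right by d1 = 1 → (182/9, 29/3)
  seg 7: down by d9 = 0 → (182/9, 29/3)
  seg 8: up by d8 = 1/3 → (182/9, 10)

d6 = 74/9
d7 = 5/4
d8 = 1/3
d9 = 0
endpoint = (182/9, 10)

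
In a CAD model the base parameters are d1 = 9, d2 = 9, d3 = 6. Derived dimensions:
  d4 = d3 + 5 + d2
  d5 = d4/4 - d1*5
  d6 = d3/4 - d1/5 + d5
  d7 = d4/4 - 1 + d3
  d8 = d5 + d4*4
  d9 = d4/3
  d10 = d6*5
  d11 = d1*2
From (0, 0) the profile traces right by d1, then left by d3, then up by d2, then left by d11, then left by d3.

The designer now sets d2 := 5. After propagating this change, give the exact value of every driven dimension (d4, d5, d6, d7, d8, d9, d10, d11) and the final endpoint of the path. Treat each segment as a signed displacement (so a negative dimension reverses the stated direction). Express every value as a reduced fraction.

Apply edit: d2 := 5
  d4 = d3 + 5 + d2 = 16
  d5 = d4/4 - d1*5 = -41
  d6 = d3/4 - d1/5 + d5 = -413/10
  d7 = d4/4 - 1 + d3 = 9
  d8 = d5 + d4*4 = 23
  d9 = d4/3 = 16/3
  d10 = d6*5 = -413/2
  d11 = d1*2 = 18
Walk from origin (0, 0):
  seg 1: right by d1 = 9 → (9, 0)
  seg 2: left by d3 = 6 → (3, 0)
  seg 3: up by d2 = 5 → (3, 5)
  seg 4: left by d11 = 18 → (-15, 5)
  seg 5: left by d3 = 6 → (-21, 5)

d4 = 16
d5 = -41
d6 = -413/10
d7 = 9
d8 = 23
d9 = 16/3
d10 = -413/2
d11 = 18
endpoint = (-21, 5)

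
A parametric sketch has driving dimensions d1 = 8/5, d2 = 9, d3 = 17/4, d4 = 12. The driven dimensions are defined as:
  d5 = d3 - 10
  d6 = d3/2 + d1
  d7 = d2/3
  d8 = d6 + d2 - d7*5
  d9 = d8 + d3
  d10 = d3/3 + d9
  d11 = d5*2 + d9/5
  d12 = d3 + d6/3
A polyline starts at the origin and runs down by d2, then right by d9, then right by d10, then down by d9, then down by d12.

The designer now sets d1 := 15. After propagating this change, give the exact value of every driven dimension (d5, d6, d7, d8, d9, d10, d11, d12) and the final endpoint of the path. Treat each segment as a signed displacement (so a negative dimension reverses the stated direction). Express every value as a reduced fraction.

Apply edit: d1 := 15
  d5 = d3 - 10 = -23/4
  d6 = d3/2 + d1 = 137/8
  d7 = d2/3 = 3
  d8 = d6 + d2 - d7*5 = 89/8
  d9 = d8 + d3 = 123/8
  d10 = d3/3 + d9 = 403/24
  d11 = d5*2 + d9/5 = -337/40
  d12 = d3 + d6/3 = 239/24
Walk from origin (0, 0):
  seg 1: down by d2 = 9 → (0, -9)
  seg 2: right by d9 = 123/8 → (123/8, -9)
  seg 3: right by d10 = 403/24 → (193/6, -9)
  seg 4: down by d9 = 123/8 → (193/6, -195/8)
  seg 5: down by d12 = 239/24 → (193/6, -103/3)

d5 = -23/4
d6 = 137/8
d7 = 3
d8 = 89/8
d9 = 123/8
d10 = 403/24
d11 = -337/40
d12 = 239/24
endpoint = (193/6, -103/3)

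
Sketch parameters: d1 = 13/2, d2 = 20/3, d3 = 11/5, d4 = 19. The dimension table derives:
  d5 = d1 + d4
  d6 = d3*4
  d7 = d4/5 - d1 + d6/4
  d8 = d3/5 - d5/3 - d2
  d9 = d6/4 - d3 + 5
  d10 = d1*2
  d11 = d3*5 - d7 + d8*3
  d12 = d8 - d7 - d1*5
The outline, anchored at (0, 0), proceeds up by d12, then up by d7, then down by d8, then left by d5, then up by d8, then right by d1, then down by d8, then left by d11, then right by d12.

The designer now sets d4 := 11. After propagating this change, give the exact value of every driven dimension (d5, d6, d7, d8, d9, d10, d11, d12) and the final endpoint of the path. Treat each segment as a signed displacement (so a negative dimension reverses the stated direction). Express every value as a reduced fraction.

Apply edit: d4 := 11
  d5 = d1 + d4 = 35/2
  d6 = d3*4 = 44/5
  d7 = d4/5 - d1 + d6/4 = -21/10
  d8 = d3/5 - d5/3 - d2 = -603/50
  d9 = d6/4 - d3 + 5 = 5
  d10 = d1*2 = 13
  d11 = d3*5 - d7 + d8*3 = -577/25
  d12 = d8 - d7 - d1*5 = -2123/50
Walk from origin (0, 0):
  seg 1: up by d12 = -2123/50 → (0, -2123/50)
  seg 2: up by d7 = -21/10 → (0, -1114/25)
  seg 3: down by d8 = -603/50 → (0, -65/2)
  seg 4: left by d5 = 35/2 → (-35/2, -65/2)
  seg 5: up by d8 = -603/50 → (-35/2, -1114/25)
  seg 6: right by d1 = 13/2 → (-11, -1114/25)
  seg 7: down by d8 = -603/50 → (-11, -65/2)
  seg 8: left by d11 = -577/25 → (302/25, -65/2)
  seg 9: right by d12 = -2123/50 → (-1519/50, -65/2)

d5 = 35/2
d6 = 44/5
d7 = -21/10
d8 = -603/50
d9 = 5
d10 = 13
d11 = -577/25
d12 = -2123/50
endpoint = (-1519/50, -65/2)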